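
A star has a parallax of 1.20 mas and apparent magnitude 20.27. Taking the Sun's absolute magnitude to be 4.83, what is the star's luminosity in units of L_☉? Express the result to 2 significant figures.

d = 1/p = 1000/1.20 mas = 833.3 pc
M = m − 5 log₁₀ d + 5 = 20.27 − 5·2.9208 + 5 = 10.666
M − M_☉ = 10.666 − 4.83 = 5.836
L/L_☉ = 10^(−0.4 × 5.836) = 4.631×10^-3

L/L_☉ ≈ 4.6×10^-3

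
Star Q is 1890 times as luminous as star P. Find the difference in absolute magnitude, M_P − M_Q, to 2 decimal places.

M_P − M_Q ≈ 8.19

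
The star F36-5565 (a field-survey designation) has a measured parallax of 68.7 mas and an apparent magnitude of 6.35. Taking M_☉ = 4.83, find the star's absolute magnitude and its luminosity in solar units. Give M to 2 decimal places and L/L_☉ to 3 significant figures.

M ≈ 5.53; L/L_☉ ≈ 0.523

d = 1/p = 1000/68.7 mas = 14.56 pc
M = m − 5 log₁₀ d + 5 = 6.35 − 5·1.1630 + 5 = 5.535
M − M_☉ = 5.535 − 4.83 = 0.705
L/L_☉ = 10^(−0.4 × 0.705) = 0.5225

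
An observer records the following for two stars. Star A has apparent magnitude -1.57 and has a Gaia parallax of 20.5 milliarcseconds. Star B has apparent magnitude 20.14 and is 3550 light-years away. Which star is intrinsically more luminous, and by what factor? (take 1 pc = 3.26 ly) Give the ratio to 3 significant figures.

Star A: p = 20.5 mas = 0.0205″ → d = 1/p = 48.78 pc
Star A: M = m − 5 log₁₀ d + 5 = -1.57 − 5·1.6882 + 5 = -5.011
Star B: d = 3550 ly / 3.26 = 1089 pc
Star B: M = m − 5 log₁₀ d + 5 = 20.14 − 5·3.0370 + 5 = 9.955
ΔM = M_A − M_B = -5.011 − (9.955) = -14.966; smaller M is more luminous → Star A.
L ratio = 10^(0.4 |ΔM|) = 10^5.986 = 969300

Star A is more luminous, by a factor of 969000.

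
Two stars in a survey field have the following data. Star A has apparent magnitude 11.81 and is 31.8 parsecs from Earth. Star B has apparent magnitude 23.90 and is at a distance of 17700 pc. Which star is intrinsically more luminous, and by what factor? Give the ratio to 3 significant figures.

Star B is more luminous, by a factor of 4.52.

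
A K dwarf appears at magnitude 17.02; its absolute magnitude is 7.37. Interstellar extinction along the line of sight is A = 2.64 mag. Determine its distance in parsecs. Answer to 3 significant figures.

d ≈ 252 pc

m − M = 5 log₁₀(d/10 pc) + A  ⇒  17.02 − (7.37) − 2.64 = 5 log₁₀(d/10)
7.010 = 5 log₁₀(d/10)
log₁₀ d = (m − M − A)/5 + 1 = 2.4020
d = 10^2.4020 = 252.3 pc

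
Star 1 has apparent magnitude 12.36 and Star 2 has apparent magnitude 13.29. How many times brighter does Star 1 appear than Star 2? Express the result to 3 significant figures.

2.36

Magnitude difference = -0.93
Flux ratio = 10^(−0.4 Δm) = 10^(−0.4 × -0.93) = 10^0.372 = 2.355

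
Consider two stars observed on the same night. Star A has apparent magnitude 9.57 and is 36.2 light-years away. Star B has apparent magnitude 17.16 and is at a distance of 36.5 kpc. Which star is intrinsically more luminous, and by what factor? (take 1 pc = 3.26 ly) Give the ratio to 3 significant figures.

Star A: d = 36.2 ly / 3.26 = 11.10 pc
Star A: M = m − 5 log₁₀ d + 5 = 9.57 − 5·1.0455 + 5 = 9.343
Star B: d = 36.5 kpc = 36500 pc
Star B: M = m − 5 log₁₀ d + 5 = 17.16 − 5·4.5623 + 5 = -0.651
ΔM = M_A − M_B = 9.343 − (-0.651) = 9.994; smaller M is more luminous → Star B.
L ratio = 10^(0.4 |ΔM|) = 10^3.998 = 9945

Star B is more luminous, by a factor of 9940.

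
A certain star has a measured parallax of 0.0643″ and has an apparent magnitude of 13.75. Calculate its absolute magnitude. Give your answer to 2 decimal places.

M ≈ 12.79

d = 1/p = 1/0.0643″ = 15.55 pc
5 log₁₀(d/10 pc) = 5 log₁₀(15.55) − 5 = 0.959
M = m − 5 log₁₀(d/10) = 13.75 − 0.959 = 12.791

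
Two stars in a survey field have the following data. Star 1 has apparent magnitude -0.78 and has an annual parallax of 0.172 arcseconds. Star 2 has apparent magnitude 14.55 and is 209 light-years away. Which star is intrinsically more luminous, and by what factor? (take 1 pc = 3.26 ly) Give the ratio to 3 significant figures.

Star 1: d = 1/p = 1/0.172″ = 5.814 pc
Star 1: M = m − 5 log₁₀ d + 5 = -0.78 − 5·0.7645 + 5 = 0.398
Star 2: d = 209 ly / 3.26 = 64.11 pc
Star 2: M = m − 5 log₁₀ d + 5 = 14.55 − 5·1.8069 + 5 = 10.515
ΔM = M_1 − M_2 = 0.398 − (10.515) = -10.118; smaller M is more luminous → Star 1.
L ratio = 10^(0.4 |ΔM|) = 10^4.047 = 11150

Star 1 is more luminous, by a factor of 11100.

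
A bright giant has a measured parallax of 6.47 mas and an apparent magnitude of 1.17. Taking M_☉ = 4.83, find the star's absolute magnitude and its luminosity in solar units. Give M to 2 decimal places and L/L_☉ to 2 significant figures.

M ≈ -4.78; L/L_☉ ≈ 7000

d = 1/p = 1000/6.47 mas = 154.6 pc
M = m − 5 log₁₀ d + 5 = 1.17 − 5·2.1891 + 5 = -4.775
M − M_☉ = -4.775 − 4.83 = -9.605
L/L_☉ = 10^(−0.4 × -9.605) = 6953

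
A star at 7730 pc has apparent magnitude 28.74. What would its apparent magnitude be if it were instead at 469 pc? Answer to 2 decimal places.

m ≈ 22.65

Flux ∝ 1/d², so Δm = 5 log₁₀(d₂/d₁) = 5 log₁₀(469/7730) = -6.085
m₂ = m₁ + Δm = 28.74 + (-6.085) = 22.655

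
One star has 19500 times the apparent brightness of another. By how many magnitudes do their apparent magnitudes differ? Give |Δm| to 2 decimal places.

|Δm| ≈ 10.73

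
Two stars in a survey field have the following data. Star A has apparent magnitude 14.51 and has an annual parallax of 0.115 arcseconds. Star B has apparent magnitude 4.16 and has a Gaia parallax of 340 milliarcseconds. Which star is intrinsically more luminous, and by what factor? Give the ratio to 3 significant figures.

Star A: d = 1/p = 1/0.115″ = 8.696 pc
Star A: M = m − 5 log₁₀ d + 5 = 14.51 − 5·0.9393 + 5 = 14.813
Star B: p = 340 mas = 0.340″ → d = 1/p = 2.941 pc
Star B: M = m − 5 log₁₀ d + 5 = 4.16 − 5·0.4685 + 5 = 6.817
ΔM = M_A − M_B = 14.813 − (6.817) = 7.996; smaller M is more luminous → Star B.
L ratio = 10^(0.4 |ΔM|) = 10^3.198 = 1579

Star B is more luminous, by a factor of 1580.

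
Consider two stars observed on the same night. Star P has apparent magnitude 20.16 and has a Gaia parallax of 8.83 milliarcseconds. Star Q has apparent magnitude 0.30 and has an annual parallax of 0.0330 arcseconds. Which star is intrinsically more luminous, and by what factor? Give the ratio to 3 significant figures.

Star Q is more luminous, by a factor of 6.29×10^6.

Star P: p = 8.83 mas = 8.83×10^-3″ → d = 1/p = 113.3 pc
Star P: M = m − 5 log₁₀ d + 5 = 20.16 − 5·2.0540 + 5 = 14.890
Star Q: d = 1/p = 1/0.0330″ = 30.30 pc
Star Q: M = m − 5 log₁₀ d + 5 = 0.30 − 5·1.4815 + 5 = -2.107
ΔM = M_P − M_Q = 14.890 − (-2.107) = 16.997; smaller M is more luminous → Star Q.
L ratio = 10^(0.4 |ΔM|) = 10^6.799 = 6.294×10^6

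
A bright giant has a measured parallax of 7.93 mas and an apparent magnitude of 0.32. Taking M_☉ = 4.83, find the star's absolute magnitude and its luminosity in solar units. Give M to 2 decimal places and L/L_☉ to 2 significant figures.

d = 1/p = 1000/7.93 mas = 126.1 pc
M = m − 5 log₁₀ d + 5 = 0.32 − 5·2.1007 + 5 = -5.184
M − M_☉ = -5.184 − 4.83 = -10.014
L/L_☉ = 10^(−0.4 × -10.014) = 10130

M ≈ -5.18; L/L_☉ ≈ 10000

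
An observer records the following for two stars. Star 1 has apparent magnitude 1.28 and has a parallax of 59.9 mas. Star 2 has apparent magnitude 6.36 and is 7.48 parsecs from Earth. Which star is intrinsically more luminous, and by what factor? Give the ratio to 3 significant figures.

Star 1: p = 59.9 mas = 0.0599″ → d = 1/p = 16.69 pc
Star 1: M = m − 5 log₁₀ d + 5 = 1.28 − 5·1.2226 + 5 = 0.167
Star 2: M = m − 5 log₁₀ d + 5 = 6.36 − 5·0.8739 + 5 = 6.990
ΔM = M_1 − M_2 = 0.167 − (6.990) = -6.823; smaller M is more luminous → Star 1.
L ratio = 10^(0.4 |ΔM|) = 10^2.729 = 536.2

Star 1 is more luminous, by a factor of 536.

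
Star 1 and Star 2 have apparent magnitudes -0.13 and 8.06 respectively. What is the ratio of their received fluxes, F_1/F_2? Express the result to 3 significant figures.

Δm = -0.13 − (8.06) = -8.19
Flux ratio = 10^(−0.4 Δm) = 10^(−0.4 × -8.19) = 10^3.276 = 1888

F_1/F_2 ≈ 1890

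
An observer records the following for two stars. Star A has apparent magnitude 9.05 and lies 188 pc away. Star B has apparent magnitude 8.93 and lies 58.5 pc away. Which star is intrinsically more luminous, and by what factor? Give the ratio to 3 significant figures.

Star A: M = m − 5 log₁₀ d + 5 = 9.05 − 5·2.2742 + 5 = 2.679
Star B: M = m − 5 log₁₀ d + 5 = 8.93 − 5·1.7672 + 5 = 5.094
ΔM = M_A − M_B = 2.679 − (5.094) = -2.415; smaller M is more luminous → Star A.
L ratio = 10^(0.4 |ΔM|) = 10^0.966 = 9.247

Star A is more luminous, by a factor of 9.25.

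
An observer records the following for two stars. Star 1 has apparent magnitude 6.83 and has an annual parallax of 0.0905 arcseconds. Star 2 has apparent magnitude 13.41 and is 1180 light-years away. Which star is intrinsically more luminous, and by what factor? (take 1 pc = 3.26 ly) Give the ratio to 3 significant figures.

Star 2 is more luminous, by a factor of 2.50.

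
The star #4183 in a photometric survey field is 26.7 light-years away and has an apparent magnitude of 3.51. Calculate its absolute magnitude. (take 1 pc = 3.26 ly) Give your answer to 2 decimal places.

M ≈ 3.94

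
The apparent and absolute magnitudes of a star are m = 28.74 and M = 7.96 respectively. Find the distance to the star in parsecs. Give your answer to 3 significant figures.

μ = m − M = 20.780
m − M = 5 log₁₀ d − 5
log₁₀ d = (m − M)/5 + 1 = 5.1560
d = 10^5.1560 = 143200 pc

d ≈ 143000 pc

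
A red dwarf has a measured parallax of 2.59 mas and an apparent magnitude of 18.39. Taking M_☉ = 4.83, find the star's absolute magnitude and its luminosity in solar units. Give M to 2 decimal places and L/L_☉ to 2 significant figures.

d = 1/p = 1000/2.59 mas = 386.1 pc
M = m − 5 log₁₀ d + 5 = 18.39 − 5·2.5867 + 5 = 10.456
M − M_☉ = 10.456 − 4.83 = 5.626
L/L_☉ = 10^(−0.4 × 5.626) = 5.616×10^-3

M ≈ 10.46; L/L_☉ ≈ 5.6×10^-3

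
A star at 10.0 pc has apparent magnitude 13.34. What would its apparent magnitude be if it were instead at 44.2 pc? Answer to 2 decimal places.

m ≈ 16.57

Flux ∝ 1/d², so Δm = 5 log₁₀(d₂/d₁) = 5 log₁₀(44.2/10.0) = 3.227
m₂ = m₁ + Δm = 13.34 + (3.227) = 16.567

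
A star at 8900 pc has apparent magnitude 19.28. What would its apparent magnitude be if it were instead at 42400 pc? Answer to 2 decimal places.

m ≈ 22.67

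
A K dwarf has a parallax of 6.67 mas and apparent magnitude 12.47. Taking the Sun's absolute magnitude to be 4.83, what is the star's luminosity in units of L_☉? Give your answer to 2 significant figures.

d = 1/p = 1000/6.67 mas = 149.9 pc
M = m − 5 log₁₀ d + 5 = 12.47 − 5·2.1759 + 5 = 6.591
M − M_☉ = 6.591 − 4.83 = 1.761
L/L_☉ = 10^(−0.4 × 1.761) = 0.1976

L/L_☉ ≈ 0.20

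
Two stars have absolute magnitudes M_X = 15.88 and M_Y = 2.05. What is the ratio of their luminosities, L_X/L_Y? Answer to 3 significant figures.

L_X/L_Y ≈ 2.94×10^-6

ΔM = M_X − M_Y = 13.83
L_X/L_Y = 10^(−0.4 ΔM) = 10^-5.532 = 2.938×10^-6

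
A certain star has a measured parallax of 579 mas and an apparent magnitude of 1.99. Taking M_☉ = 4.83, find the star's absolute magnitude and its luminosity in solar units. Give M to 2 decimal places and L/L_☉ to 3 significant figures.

d = 1/p = 1000/579 mas = 1.727 pc
M = m − 5 log₁₀ d + 5 = 1.99 − 5·0.2373 + 5 = 5.803
M − M_☉ = 5.803 − 4.83 = 0.973
L/L_☉ = 10^(−0.4 × 0.973) = 0.4080

M ≈ 5.80; L/L_☉ ≈ 0.408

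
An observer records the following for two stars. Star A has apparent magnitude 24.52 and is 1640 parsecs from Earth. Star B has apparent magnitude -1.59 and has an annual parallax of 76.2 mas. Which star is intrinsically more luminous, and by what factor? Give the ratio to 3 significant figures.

Star B is more luminous, by a factor of 1.78×10^6.

Star A: M = m − 5 log₁₀ d + 5 = 24.52 − 5·3.2148 + 5 = 13.446
Star B: p = 76.2 mas = 0.0762″ → d = 1/p = 13.12 pc
Star B: M = m − 5 log₁₀ d + 5 = -1.59 − 5·1.1180 + 5 = -2.180
ΔM = M_A − M_B = 13.446 − (-2.180) = 15.626; smaller M is more luminous → Star B.
L ratio = 10^(0.4 |ΔM|) = 10^6.250 = 1.780×10^6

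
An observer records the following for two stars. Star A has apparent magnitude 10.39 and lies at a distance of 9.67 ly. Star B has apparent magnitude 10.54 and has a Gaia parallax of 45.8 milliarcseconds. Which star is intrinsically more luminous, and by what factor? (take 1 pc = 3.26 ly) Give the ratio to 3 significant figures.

Star B is more luminous, by a factor of 47.2.

Star A: d = 9.67 ly / 3.26 = 2.966 pc
Star A: M = m − 5 log₁₀ d + 5 = 10.39 − 5·0.4722 + 5 = 13.029
Star B: p = 45.8 mas = 0.0458″ → d = 1/p = 21.83 pc
Star B: M = m − 5 log₁₀ d + 5 = 10.54 − 5·1.3391 + 5 = 8.844
ΔM = M_A − M_B = 13.029 − (8.844) = 4.185; smaller M is more luminous → Star B.
L ratio = 10^(0.4 |ΔM|) = 10^1.674 = 47.19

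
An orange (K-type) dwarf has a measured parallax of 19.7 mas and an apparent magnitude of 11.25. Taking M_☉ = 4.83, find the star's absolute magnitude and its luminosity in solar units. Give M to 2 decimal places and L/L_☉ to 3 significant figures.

d = 1/p = 1000/19.7 mas = 50.76 pc
M = m − 5 log₁₀ d + 5 = 11.25 − 5·1.7055 + 5 = 7.722
M − M_☉ = 7.722 − 4.83 = 2.892
L/L_☉ = 10^(−0.4 × 2.892) = 0.06967

M ≈ 7.72; L/L_☉ ≈ 0.0697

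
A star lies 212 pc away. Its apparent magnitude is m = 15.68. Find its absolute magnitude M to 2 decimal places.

M ≈ 9.05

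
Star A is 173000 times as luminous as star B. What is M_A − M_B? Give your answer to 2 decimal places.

M_A − M_B ≈ -13.10

Pogson: ΔM = −2.5 log₁₀(ratio) = −2.5 log₁₀(173000) = −2.5 × 5.2380 = -13.095
Star A is brighter, so it has the smaller magnitude: the difference is negative.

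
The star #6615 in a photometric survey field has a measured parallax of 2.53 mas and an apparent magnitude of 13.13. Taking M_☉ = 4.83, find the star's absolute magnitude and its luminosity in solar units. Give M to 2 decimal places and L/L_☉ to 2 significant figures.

d = 1/p = 1000/2.53 mas = 395.3 pc
M = m − 5 log₁₀ d + 5 = 13.13 − 5·2.5969 + 5 = 5.146
M − M_☉ = 5.146 − 4.83 = 0.316
L/L_☉ = 10^(−0.4 × 0.316) = 0.7478

M ≈ 5.15; L/L_☉ ≈ 0.75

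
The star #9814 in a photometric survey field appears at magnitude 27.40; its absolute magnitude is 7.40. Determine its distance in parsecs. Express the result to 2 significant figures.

Distance modulus: m − M = 27.40 − (7.40) = 20.000
m − M = 5 log₁₀ d − 5
log₁₀ d = (m − M)/5 + 1 = 5.0000
d = 10^5.0000 = 100000 pc

d ≈ 100000 pc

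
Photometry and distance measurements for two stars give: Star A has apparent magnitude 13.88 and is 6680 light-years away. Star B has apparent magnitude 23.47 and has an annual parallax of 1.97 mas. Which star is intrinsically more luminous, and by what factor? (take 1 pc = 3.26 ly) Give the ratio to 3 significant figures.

Star A: d = 6680 ly / 3.26 = 2049 pc
Star A: M = m − 5 log₁₀ d + 5 = 13.88 − 5·3.3116 + 5 = 2.322
Star B: p = 1.97 mas = 1.97×10^-3″ → d = 1/p = 507.6 pc
Star B: M = m − 5 log₁₀ d + 5 = 23.47 − 5·2.7055 + 5 = 14.942
ΔM = M_A − M_B = 2.322 − (14.942) = -12.620; smaller M is more luminous → Star A.
L ratio = 10^(0.4 |ΔM|) = 10^5.048 = 111700

Star A is more luminous, by a factor of 112000.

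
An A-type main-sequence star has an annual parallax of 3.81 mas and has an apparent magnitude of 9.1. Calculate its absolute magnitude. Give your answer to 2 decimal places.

p = 3.81 mas = 3.81×10^-3″ → d = 1/p = 262.5 pc
5 log₁₀(d/10 pc) = 5 log₁₀(262.5) − 5 = 7.095
M = m − 5 log₁₀(d/10) = 9.1 − 7.095 = 2.005

M ≈ 2.00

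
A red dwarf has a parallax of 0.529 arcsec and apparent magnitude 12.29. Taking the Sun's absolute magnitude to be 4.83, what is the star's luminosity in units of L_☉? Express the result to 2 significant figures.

d = 1/p = 1/0.529″ = 1.890 pc
M = m − 5 log₁₀ d + 5 = 12.29 − 5·0.2765 + 5 = 15.907
M − M_☉ = 15.907 − 4.83 = 11.077
L/L_☉ = 10^(−0.4 × 11.077) = 3.708×10^-5

L/L_☉ ≈ 3.7×10^-5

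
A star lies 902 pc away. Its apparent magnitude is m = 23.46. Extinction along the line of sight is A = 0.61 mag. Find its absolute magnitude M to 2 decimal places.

5 log₁₀(d/10 pc) = 5 log₁₀(902.0) − 5 = 9.776
M = m − 5 log₁₀(d/10) − A = 23.46 − 9.776 − 0.61 = 13.074

M ≈ 13.07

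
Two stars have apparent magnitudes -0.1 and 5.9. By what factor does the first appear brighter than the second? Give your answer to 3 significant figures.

251

Δm = -0.1 − (5.9) = -6.0
Flux ratio = 10^(−0.4 Δm) = 10^(−0.4 × -6.0) = 10^2.400 = 251.2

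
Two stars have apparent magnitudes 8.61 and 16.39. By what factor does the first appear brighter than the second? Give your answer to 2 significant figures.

Δm = 8.61 − (16.39) = -7.78
Flux ratio = 10^(−0.4 Δm) = 10^(−0.4 × -7.78) = 10^3.112 = 1294

1300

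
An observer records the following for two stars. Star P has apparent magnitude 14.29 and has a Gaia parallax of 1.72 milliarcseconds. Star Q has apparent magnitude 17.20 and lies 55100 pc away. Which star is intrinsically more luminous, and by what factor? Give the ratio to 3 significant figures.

Star Q is more luminous, by a factor of 616.

Star P: p = 1.72 mas = 1.72×10^-3″ → d = 1/p = 581.4 pc
Star P: M = m − 5 log₁₀ d + 5 = 14.29 − 5·2.7645 + 5 = 5.468
Star Q: M = m − 5 log₁₀ d + 5 = 17.20 − 5·4.7412 + 5 = -1.506
ΔM = M_P − M_Q = 5.468 − (-1.506) = 6.973; smaller M is more luminous → Star Q.
L ratio = 10^(0.4 |ΔM|) = 10^2.789 = 615.7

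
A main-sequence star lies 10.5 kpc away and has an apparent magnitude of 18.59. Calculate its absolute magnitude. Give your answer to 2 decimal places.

M ≈ 3.48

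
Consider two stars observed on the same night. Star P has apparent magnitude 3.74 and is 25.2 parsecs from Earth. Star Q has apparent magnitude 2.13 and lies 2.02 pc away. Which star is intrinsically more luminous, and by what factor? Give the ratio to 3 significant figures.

Star P is more luminous, by a factor of 35.3.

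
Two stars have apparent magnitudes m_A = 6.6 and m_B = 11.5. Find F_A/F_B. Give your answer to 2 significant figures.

Δm = 6.6 − (11.5) = -4.9
Flux ratio = 10^(−0.4 Δm) = 10^(−0.4 × -4.9) = 10^1.960 = 91.20

F_A/F_B ≈ 91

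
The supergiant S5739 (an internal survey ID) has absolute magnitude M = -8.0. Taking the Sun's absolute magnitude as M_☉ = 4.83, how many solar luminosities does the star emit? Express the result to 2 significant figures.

L/L_☉ ≈ 140000

M − M_☉ = -8.0 − 4.83 = -12.830
L/L_☉ = 10^(−0.4 (M − M_☉)) = 10^5.132 = 135500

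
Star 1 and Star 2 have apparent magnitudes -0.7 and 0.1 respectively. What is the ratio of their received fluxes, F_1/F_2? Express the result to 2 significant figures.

Δm = -0.7 − (0.1) = -0.8
Flux ratio = 10^(−0.4 Δm) = 10^(−0.4 × -0.8) = 10^0.320 = 2.089

F_1/F_2 ≈ 2.1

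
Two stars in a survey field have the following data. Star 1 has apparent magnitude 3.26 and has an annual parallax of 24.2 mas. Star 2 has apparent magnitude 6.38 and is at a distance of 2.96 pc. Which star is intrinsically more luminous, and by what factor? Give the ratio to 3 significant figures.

Star 1: p = 24.2 mas = 0.0242″ → d = 1/p = 41.32 pc
Star 1: M = m − 5 log₁₀ d + 5 = 3.26 − 5·1.6162 + 5 = 0.179
Star 2: M = m − 5 log₁₀ d + 5 = 6.38 − 5·0.4713 + 5 = 9.024
ΔM = M_1 − M_2 = 0.179 − (9.024) = -8.844; smaller M is more luminous → Star 1.
L ratio = 10^(0.4 |ΔM|) = 10^3.538 = 3450

Star 1 is more luminous, by a factor of 3450.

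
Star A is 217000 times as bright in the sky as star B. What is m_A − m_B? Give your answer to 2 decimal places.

Pogson: Δm = −2.5 log₁₀(ratio) = −2.5 log₁₀(217000) = −2.5 × 5.3365 = -13.341
Star A is brighter, so it has the smaller magnitude: the difference is negative.

m_A − m_B ≈ -13.34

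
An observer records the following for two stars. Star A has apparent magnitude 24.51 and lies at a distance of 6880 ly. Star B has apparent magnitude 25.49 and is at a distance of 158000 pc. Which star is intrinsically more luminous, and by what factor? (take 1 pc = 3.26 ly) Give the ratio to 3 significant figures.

Star A: d = 6880 ly / 3.26 = 2110 pc
Star A: M = m − 5 log₁₀ d + 5 = 24.51 − 5·3.3244 + 5 = 12.888
Star B: M = m − 5 log₁₀ d + 5 = 25.49 − 5·5.1987 + 5 = 4.497
ΔM = M_A − M_B = 12.888 − (4.497) = 8.391; smaller M is more luminous → Star B.
L ratio = 10^(0.4 |ΔM|) = 10^3.357 = 2273

Star B is more luminous, by a factor of 2270.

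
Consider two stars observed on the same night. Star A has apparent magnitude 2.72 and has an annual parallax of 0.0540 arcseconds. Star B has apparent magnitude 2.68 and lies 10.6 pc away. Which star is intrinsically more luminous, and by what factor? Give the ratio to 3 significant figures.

Star A: d = 1/p = 1/0.0540″ = 18.52 pc
Star A: M = m − 5 log₁₀ d + 5 = 2.72 − 5·1.2676 + 5 = 1.382
Star B: M = m − 5 log₁₀ d + 5 = 2.68 − 5·1.0253 + 5 = 2.553
ΔM = M_A − M_B = 1.382 − (2.553) = -1.172; smaller M is more luminous → Star A.
L ratio = 10^(0.4 |ΔM|) = 10^0.469 = 2.942

Star A is more luminous, by a factor of 2.94.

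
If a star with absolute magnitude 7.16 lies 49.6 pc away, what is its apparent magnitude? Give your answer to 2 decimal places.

m ≈ 10.64

m = M + 5 log₁₀ d − 5 = 7.16 + 5·1.6955 − 5 = 10.637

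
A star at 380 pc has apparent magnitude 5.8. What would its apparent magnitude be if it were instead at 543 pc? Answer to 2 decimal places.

Flux ∝ 1/d², so Δm = 5 log₁₀(d₂/d₁) = 5 log₁₀(543/380) = 0.775
m₂ = m₁ + Δm = 5.8 + (0.775) = 6.575

m ≈ 6.58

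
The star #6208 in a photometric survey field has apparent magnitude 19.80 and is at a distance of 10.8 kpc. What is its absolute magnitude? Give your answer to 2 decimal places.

d = 10.8 kpc = 10800 pc
5 log₁₀(d/10 pc) = 5 log₁₀(10800) − 5 = 15.167
M = m − 5 log₁₀(d/10) = 19.80 − 15.167 = 4.633

M ≈ 4.63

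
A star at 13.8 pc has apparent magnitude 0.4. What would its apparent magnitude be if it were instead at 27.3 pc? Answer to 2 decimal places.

m ≈ 1.88

Flux ∝ 1/d², so Δm = 5 log₁₀(d₂/d₁) = 5 log₁₀(27.3/13.8) = 1.481
m₂ = m₁ + Δm = 0.4 + (1.481) = 1.881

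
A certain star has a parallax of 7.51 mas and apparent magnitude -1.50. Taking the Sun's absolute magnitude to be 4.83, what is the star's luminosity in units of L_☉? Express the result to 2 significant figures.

L/L_☉ ≈ 60000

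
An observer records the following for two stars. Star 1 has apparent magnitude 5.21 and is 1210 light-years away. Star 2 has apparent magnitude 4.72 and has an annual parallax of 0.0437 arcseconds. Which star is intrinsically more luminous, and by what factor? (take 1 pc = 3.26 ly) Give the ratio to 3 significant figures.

Star 1 is more luminous, by a factor of 168.

Star 1: d = 1210 ly / 3.26 = 371.2 pc
Star 1: M = m − 5 log₁₀ d + 5 = 5.21 − 5·2.5696 + 5 = -2.638
Star 2: d = 1/p = 1/0.0437″ = 22.88 pc
Star 2: M = m − 5 log₁₀ d + 5 = 4.72 − 5·1.3595 + 5 = 2.922
ΔM = M_1 − M_2 = -2.638 − (2.922) = -5.560; smaller M is more luminous → Star 1.
L ratio = 10^(0.4 |ΔM|) = 10^2.224 = 167.5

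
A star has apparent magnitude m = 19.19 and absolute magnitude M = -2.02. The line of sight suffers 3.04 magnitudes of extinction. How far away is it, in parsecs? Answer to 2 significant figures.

d ≈ 43000 pc

m − M = 5 log₁₀(d/10 pc) + A  ⇒  19.19 − (-2.02) − 3.04 = 5 log₁₀(d/10)
18.170 = 5 log₁₀(d/10)
log₁₀ d = (m − M − A)/5 + 1 = 4.6340
d = 10^4.6340 = 43050 pc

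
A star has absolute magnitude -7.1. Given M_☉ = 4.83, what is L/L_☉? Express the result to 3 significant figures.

M − M_☉ = -7.1 − 4.83 = -11.930
L/L_☉ = 10^(−0.4 (M − M_☉)) = 10^4.772 = 59160

L/L_☉ ≈ 59200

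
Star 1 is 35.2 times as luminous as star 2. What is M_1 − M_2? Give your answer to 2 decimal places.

M_1 − M_2 ≈ -3.87

Pogson: ΔM = −2.5 log₁₀(ratio) = −2.5 log₁₀(35.2) = −2.5 × 1.5465 = -3.866
Star 1 is brighter, so it has the smaller magnitude: the difference is negative.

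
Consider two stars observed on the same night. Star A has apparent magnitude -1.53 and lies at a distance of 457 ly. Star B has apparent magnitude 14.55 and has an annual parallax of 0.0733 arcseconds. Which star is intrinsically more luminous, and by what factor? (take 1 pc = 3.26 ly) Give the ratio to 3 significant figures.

Star A is more luminous, by a factor of 2.85×10^8.

Star A: d = 457 ly / 3.26 = 140.2 pc
Star A: M = m − 5 log₁₀ d + 5 = -1.53 − 5·2.1467 + 5 = -7.263
Star B: d = 1/p = 1/0.0733″ = 13.64 pc
Star B: M = m − 5 log₁₀ d + 5 = 14.55 − 5·1.1349 + 5 = 13.876
ΔM = M_A − M_B = -7.263 − (13.876) = -21.139; smaller M is more luminous → Star A.
L ratio = 10^(0.4 |ΔM|) = 10^8.456 = 2.855×10^8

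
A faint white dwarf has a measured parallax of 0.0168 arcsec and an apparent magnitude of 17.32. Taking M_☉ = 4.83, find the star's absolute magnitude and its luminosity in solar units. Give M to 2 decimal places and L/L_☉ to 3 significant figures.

d = 1/p = 1/0.0168″ = 59.52 pc
M = m − 5 log₁₀ d + 5 = 17.32 − 5·1.7747 + 5 = 13.447
M − M_☉ = 13.447 − 4.83 = 8.617
L/L_☉ = 10^(−0.4 × 8.617) = 3.576×10^-4

M ≈ 13.45; L/L_☉ ≈ 3.58×10^-4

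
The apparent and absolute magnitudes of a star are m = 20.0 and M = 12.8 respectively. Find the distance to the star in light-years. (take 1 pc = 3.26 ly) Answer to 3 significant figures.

d ≈ 898 ly

Distance modulus: m − M = 20.0 − (12.8) = 7.200
m − M = 5 log₁₀ d − 5
log₁₀ d = (m − M)/5 + 1 = 2.4400
d = 10^2.4400 = 275.4 pc
= 897.9 ly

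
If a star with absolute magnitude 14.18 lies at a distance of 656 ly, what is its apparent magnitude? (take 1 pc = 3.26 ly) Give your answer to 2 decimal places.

m ≈ 20.70

d = 656 ly / 3.26 = 201.2 pc
m = M + 5 log₁₀ d − 5 = 14.18 + 5·2.3037 − 5 = 20.698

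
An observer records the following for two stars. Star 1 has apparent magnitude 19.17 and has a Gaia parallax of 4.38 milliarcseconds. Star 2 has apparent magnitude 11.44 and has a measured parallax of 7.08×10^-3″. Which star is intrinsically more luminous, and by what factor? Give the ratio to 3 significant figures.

Star 1: p = 4.38 mas = 4.38×10^-3″ → d = 1/p = 228.3 pc
Star 1: M = m − 5 log₁₀ d + 5 = 19.17 − 5·2.3585 + 5 = 12.377
Star 2: d = 1/p = 1/7.08×10^-3″ = 141.2 pc
Star 2: M = m − 5 log₁₀ d + 5 = 11.44 − 5·2.1500 + 5 = 5.690
ΔM = M_1 − M_2 = 12.377 − (5.690) = 6.687; smaller M is more luminous → Star 2.
L ratio = 10^(0.4 |ΔM|) = 10^2.675 = 473.0

Star 2 is more luminous, by a factor of 473.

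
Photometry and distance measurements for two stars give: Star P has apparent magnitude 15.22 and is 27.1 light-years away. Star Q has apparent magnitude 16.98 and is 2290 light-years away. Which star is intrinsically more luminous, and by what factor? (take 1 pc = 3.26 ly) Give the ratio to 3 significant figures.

Star Q is more luminous, by a factor of 1410.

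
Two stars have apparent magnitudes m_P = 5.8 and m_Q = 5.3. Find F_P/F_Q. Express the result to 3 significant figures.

Δm = 5.8 − (5.3) = 0.5
Flux ratio = 10^(−0.4 Δm) = 10^(−0.4 × 0.5) = 10^-0.200 = 0.6310

F_P/F_Q ≈ 0.631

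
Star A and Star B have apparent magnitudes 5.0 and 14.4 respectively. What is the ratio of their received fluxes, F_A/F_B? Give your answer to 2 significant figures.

Δm = 5.0 − (14.4) = -9.4
Flux ratio = 10^(−0.4 Δm) = 10^(−0.4 × -9.4) = 10^3.760 = 5754

F_A/F_B ≈ 5800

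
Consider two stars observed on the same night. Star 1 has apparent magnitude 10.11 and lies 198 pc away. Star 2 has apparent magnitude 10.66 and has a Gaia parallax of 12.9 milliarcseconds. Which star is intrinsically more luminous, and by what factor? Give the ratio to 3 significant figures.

Star 1: M = m − 5 log₁₀ d + 5 = 10.11 − 5·2.2967 + 5 = 3.627
Star 2: p = 12.9 mas = 0.0129″ → d = 1/p = 77.52 pc
Star 2: M = m − 5 log₁₀ d + 5 = 10.66 − 5·1.8894 + 5 = 6.213
ΔM = M_1 − M_2 = 3.627 − (6.213) = -2.586; smaller M is more luminous → Star 1.
L ratio = 10^(0.4 |ΔM|) = 10^1.035 = 10.83

Star 1 is more luminous, by a factor of 10.8.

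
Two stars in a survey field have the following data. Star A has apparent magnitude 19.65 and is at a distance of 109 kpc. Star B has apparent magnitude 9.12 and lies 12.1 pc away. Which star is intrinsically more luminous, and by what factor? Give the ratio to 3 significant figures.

Star A: d = 109 kpc = 109000 pc
Star A: M = m − 5 log₁₀ d + 5 = 19.65 − 5·5.0374 + 5 = -0.537
Star B: M = m − 5 log₁₀ d + 5 = 9.12 − 5·1.0828 + 5 = 8.706
ΔM = M_A − M_B = -0.537 − (8.706) = -9.243; smaller M is more luminous → Star A.
L ratio = 10^(0.4 |ΔM|) = 10^3.697 = 4981

Star A is more luminous, by a factor of 4980.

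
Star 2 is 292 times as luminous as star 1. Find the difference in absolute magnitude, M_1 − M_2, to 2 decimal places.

M_1 − M_2 ≈ 6.16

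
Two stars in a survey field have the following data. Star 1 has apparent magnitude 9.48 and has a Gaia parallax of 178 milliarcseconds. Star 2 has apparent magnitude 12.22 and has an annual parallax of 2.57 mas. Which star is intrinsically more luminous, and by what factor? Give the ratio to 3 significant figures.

Star 1: p = 178 mas = 0.178″ → d = 1/p = 5.618 pc
Star 1: M = m − 5 log₁₀ d + 5 = 9.48 − 5·0.7496 + 5 = 10.732
Star 2: p = 2.57 mas = 2.57×10^-3″ → d = 1/p = 389.1 pc
Star 2: M = m − 5 log₁₀ d + 5 = 12.22 − 5·2.5901 + 5 = 4.270
ΔM = M_1 − M_2 = 10.732 − (4.270) = 6.462; smaller M is more luminous → Star 2.
L ratio = 10^(0.4 |ΔM|) = 10^2.585 = 384.6

Star 2 is more luminous, by a factor of 385.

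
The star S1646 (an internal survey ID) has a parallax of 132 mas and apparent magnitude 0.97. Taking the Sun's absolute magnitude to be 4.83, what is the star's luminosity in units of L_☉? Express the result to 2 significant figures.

L/L_☉ ≈ 20

d = 1/p = 1000/132 mas = 7.576 pc
M = m − 5 log₁₀ d + 5 = 0.97 − 5·0.8794 + 5 = 1.573
M − M_☉ = 1.573 − 4.83 = -3.257
L/L_☉ = 10^(−0.4 × -3.257) = 20.08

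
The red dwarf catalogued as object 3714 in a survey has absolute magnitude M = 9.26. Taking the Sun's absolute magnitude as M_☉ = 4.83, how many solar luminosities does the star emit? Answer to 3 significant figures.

L/L_☉ ≈ 0.0169

M − M_☉ = 9.26 − 4.83 = 4.430
L/L_☉ = 10^(−0.4 (M − M_☉)) = 10^-1.772 = 0.01690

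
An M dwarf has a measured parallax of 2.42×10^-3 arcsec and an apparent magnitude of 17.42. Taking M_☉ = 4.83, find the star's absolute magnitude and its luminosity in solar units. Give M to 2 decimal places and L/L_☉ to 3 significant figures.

M ≈ 9.34; L/L_☉ ≈ 0.0157

d = 1/p = 1/2.42×10^-3″ = 413.2 pc
M = m − 5 log₁₀ d + 5 = 17.42 − 5·2.6162 + 5 = 9.339
M − M_☉ = 9.339 − 4.83 = 4.509
L/L_☉ = 10^(−0.4 × 4.509) = 0.01572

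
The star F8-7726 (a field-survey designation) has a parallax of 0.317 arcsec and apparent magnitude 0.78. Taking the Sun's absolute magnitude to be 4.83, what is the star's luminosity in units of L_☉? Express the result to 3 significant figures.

d = 1/p = 1/0.317″ = 3.155 pc
M = m − 5 log₁₀ d + 5 = 0.78 − 5·0.4989 + 5 = 3.285
M − M_☉ = 3.285 − 4.83 = -1.545
L/L_☉ = 10^(−0.4 × -1.545) = 4.148

L/L_☉ ≈ 4.15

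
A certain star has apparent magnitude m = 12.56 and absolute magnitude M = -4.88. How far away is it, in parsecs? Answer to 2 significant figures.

d ≈ 31000 pc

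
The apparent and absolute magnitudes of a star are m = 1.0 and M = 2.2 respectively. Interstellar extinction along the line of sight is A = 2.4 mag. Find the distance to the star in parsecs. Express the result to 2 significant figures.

d ≈ 1.9 pc

m − M = 5 log₁₀(d/10 pc) + A  ⇒  1.0 − (2.2) − 2.4 = 5 log₁₀(d/10)
-3.600 = 5 log₁₀(d/10)
log₁₀ d = (m − M − A)/5 + 1 = 0.2800
d = 10^0.2800 = 1.905 pc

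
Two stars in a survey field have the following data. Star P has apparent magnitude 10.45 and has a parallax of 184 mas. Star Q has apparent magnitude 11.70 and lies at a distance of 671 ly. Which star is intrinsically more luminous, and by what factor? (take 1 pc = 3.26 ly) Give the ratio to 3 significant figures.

Star P: p = 184 mas = 0.184″ → d = 1/p = 5.435 pc
Star P: M = m − 5 log₁₀ d + 5 = 10.45 − 5·0.7352 + 5 = 11.774
Star Q: d = 671 ly / 3.26 = 205.8 pc
Star Q: M = m − 5 log₁₀ d + 5 = 11.70 − 5·2.3135 + 5 = 5.132
ΔM = M_P − M_Q = 11.774 − (5.132) = 6.642; smaller M is more luminous → Star Q.
L ratio = 10^(0.4 |ΔM|) = 10^2.657 = 453.6

Star Q is more luminous, by a factor of 454.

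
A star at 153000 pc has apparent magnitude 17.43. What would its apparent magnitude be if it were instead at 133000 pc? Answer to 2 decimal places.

Flux ∝ 1/d², so Δm = 5 log₁₀(d₂/d₁) = 5 log₁₀(133000/153000) = -0.304
m₂ = m₁ + Δm = 17.43 + (-0.304) = 17.126

m ≈ 17.13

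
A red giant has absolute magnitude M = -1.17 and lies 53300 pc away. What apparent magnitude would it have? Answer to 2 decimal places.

m ≈ 17.46

m = M + 5 log₁₀ d − 5 = -1.17 + 5·4.7267 − 5 = 17.464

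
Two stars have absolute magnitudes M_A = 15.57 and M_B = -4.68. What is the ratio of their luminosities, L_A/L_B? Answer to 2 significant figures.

L_A/L_B ≈ 7.9×10^-9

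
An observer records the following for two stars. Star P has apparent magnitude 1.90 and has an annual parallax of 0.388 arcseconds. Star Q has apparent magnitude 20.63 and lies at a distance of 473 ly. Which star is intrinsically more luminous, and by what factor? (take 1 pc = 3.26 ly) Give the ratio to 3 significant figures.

Star P is more luminous, by a factor of 9800.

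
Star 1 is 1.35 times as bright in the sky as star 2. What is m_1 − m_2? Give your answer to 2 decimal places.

Pogson: Δm = −2.5 log₁₀(ratio) = −2.5 log₁₀(1.35) = −2.5 × 0.1303 = -0.326
Star 1 is brighter, so it has the smaller magnitude: the difference is negative.

m_1 − m_2 ≈ -0.33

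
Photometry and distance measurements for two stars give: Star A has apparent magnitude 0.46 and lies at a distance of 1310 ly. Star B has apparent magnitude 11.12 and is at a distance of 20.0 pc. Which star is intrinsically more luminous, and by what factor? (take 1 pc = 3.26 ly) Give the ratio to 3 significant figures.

Star A is more luminous, by a factor of 7.41×10^6.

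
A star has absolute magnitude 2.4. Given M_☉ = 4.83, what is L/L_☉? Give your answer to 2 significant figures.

M − M_☉ = 2.4 − 4.83 = -2.430
L/L_☉ = 10^(−0.4 (M − M_☉)) = 10^0.972 = 9.376

L/L_☉ ≈ 9.4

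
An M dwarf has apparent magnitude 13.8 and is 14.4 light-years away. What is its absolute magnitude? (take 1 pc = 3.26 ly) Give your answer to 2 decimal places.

M ≈ 15.57

d = 14.4 ly / 3.26 = 4.417 pc
5 log₁₀(d/10 pc) = 5 log₁₀(4.417) − 5 = -1.774
M = m − 5 log₁₀(d/10) = 13.8 + 1.774 = 15.574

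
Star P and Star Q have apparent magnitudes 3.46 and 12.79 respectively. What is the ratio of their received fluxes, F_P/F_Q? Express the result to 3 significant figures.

F_P/F_Q ≈ 5400

Magnitude difference = -9.33
Flux ratio = 10^(−0.4 Δm) = 10^(−0.4 × -9.33) = 10^3.732 = 5395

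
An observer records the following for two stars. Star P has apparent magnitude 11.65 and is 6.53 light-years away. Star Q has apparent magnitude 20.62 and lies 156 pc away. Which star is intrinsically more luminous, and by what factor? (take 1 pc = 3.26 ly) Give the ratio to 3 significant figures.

Star Q is more luminous, by a factor of 1.57.

Star P: d = 6.53 ly / 3.26 = 2.003 pc
Star P: M = m − 5 log₁₀ d + 5 = 11.65 − 5·0.3017 + 5 = 15.142
Star Q: M = m − 5 log₁₀ d + 5 = 20.62 − 5·2.1931 + 5 = 14.654
ΔM = M_P − M_Q = 15.142 − (14.654) = 0.487; smaller M is more luminous → Star Q.
L ratio = 10^(0.4 |ΔM|) = 10^0.195 = 1.566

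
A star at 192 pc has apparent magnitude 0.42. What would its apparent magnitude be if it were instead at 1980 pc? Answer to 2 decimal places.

Flux ∝ 1/d², so Δm = 5 log₁₀(d₂/d₁) = 5 log₁₀(1980/192) = 5.067
m₂ = m₁ + Δm = 0.42 + (5.067) = 5.487

m ≈ 5.49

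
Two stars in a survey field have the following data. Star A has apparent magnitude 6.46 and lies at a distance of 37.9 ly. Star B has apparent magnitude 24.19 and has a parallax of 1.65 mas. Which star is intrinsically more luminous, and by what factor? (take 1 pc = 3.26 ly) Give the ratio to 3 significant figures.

Star A is more luminous, by a factor of 4550.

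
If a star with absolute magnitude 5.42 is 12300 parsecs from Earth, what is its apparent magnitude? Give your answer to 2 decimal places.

m ≈ 20.87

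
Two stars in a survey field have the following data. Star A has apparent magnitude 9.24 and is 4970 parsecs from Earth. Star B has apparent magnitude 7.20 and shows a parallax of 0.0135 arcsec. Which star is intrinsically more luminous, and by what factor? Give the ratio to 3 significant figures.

Star A: M = m − 5 log₁₀ d + 5 = 9.24 − 5·3.6964 + 5 = -4.242
Star B: d = 1/p = 1/0.0135″ = 74.07 pc
Star B: M = m − 5 log₁₀ d + 5 = 7.20 − 5·1.8697 + 5 = 2.852
ΔM = M_A − M_B = -4.242 − (2.852) = -7.093; smaller M is more luminous → Star A.
L ratio = 10^(0.4 |ΔM|) = 10^2.837 = 687.7

Star A is more luminous, by a factor of 688.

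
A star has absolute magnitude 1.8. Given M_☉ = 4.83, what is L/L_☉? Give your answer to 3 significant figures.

M − M_☉ = 1.8 − 4.83 = -3.030
L/L_☉ = 10^(−0.4 (M − M_☉)) = 10^1.212 = 16.29

L/L_☉ ≈ 16.3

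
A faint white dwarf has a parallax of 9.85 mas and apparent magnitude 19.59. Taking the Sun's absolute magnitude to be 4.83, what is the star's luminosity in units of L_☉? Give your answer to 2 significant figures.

d = 1/p = 1000/9.85 mas = 101.5 pc
M = m − 5 log₁₀ d + 5 = 19.59 − 5·2.0066 + 5 = 14.557
M − M_☉ = 14.557 − 4.83 = 9.727
L/L_☉ = 10^(−0.4 × 9.727) = 1.286×10^-4

L/L_☉ ≈ 1.3×10^-4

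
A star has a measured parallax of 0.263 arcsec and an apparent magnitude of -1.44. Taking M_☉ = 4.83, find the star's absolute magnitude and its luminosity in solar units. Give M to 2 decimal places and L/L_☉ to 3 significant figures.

M ≈ 0.66; L/L_☉ ≈ 46.6

d = 1/p = 1/0.263″ = 3.802 pc
M = m − 5 log₁₀ d + 5 = -1.44 − 5·0.5800 + 5 = 0.660
M − M_☉ = 0.660 − 4.83 = -4.170
L/L_☉ = 10^(−0.4 × -4.170) = 46.57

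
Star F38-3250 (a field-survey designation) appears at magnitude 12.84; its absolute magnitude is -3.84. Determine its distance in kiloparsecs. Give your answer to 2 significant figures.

d ≈ 22 kpc

Distance modulus: m − M = 12.84 − (-3.84) = 16.680
m − M = 5 log₁₀ d − 5
log₁₀ d = (m − M)/5 + 1 = 4.3360
d = 10^4.3360 = 21680 pc
= 21.68 kpc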